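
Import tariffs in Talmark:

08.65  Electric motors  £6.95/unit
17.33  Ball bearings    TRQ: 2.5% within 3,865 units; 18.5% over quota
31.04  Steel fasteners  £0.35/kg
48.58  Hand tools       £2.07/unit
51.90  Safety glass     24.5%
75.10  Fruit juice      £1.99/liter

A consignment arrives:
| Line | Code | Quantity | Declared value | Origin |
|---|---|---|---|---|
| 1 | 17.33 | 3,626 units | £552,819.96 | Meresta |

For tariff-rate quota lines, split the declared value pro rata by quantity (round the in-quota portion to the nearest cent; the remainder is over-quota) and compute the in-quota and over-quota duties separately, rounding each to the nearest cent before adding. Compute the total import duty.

Line 1 (17.33, Meresta, 3,626 units, £552,819.96):
Code 17.33 is under a tariff-rate quota (threshold 3,865 units). Quantity 3,626 units is within the quota, so the in-quota rate 2.5% applies to the full value.
Duty = £552,819.96 × 2.5% = £13,820.50.

£13,820.50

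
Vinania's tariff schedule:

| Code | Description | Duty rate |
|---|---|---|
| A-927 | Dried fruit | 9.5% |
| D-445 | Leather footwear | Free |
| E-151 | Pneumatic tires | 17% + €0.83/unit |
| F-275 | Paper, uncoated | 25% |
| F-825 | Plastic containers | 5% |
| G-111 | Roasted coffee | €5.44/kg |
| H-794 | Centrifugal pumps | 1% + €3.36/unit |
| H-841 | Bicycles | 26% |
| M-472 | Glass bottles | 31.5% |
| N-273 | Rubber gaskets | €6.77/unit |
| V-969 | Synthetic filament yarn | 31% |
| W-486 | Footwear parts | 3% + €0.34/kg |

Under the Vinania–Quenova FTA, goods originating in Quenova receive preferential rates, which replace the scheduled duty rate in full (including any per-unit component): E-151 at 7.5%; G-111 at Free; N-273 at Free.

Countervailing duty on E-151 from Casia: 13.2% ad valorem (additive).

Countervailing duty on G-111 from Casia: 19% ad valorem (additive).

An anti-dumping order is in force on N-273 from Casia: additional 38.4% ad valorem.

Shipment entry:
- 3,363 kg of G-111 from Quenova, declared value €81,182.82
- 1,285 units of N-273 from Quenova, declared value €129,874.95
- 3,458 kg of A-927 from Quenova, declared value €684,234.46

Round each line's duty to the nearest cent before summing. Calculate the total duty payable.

Line 1 (G-111, Quenova, 3,363 kg, €81,182.82):
Base rate for G-111 is €5.44/kg.
Origin Quenova qualifies under the Vinania–Quenova agreement and G-111 is covered: preferential rate Free applies instead.
The additional-duty order on G-111 targets Casia, not Quenova; it does not apply.
Duty = €81,182.82 × 0% = €0.00.
Line 2 (N-273, Quenova, 1,285 units, €129,874.95):
Base rate for N-273 is €6.77/unit.
Origin Quenova qualifies under the Vinania–Quenova agreement and N-273 is covered: preferential rate Free applies instead.
The additional-duty order on N-273 targets Casia, not Quenova; it does not apply.
Duty = €129,874.95 × 0% = €0.00.
Line 3 (A-927, Quenova, 3,458 kg, €684,234.46):
Base rate for A-927 is 9.5%.
Origin Quenova is the FTA partner but A-927 is not on the preference list; base rate stands.
Duty = €684,234.46 × 9.5% = €65,002.27.
Total = €0.00 + €0.00 + €65,002.27 = €65,002.27.

€65,002.27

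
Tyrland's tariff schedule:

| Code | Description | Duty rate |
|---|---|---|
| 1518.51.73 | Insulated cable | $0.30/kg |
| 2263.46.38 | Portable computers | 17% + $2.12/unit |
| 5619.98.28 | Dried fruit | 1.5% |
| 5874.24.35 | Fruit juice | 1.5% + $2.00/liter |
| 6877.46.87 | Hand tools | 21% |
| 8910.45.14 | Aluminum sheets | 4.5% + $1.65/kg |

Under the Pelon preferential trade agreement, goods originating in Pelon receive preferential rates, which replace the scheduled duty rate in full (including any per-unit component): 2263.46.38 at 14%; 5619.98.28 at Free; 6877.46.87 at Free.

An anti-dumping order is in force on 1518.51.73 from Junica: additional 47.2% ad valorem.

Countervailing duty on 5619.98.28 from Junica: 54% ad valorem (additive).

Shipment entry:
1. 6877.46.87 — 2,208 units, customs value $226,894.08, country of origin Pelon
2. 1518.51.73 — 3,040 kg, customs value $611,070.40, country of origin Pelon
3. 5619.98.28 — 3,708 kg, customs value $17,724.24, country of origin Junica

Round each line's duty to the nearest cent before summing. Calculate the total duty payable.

$10,748.95

Line 1 (6877.46.87, Pelon, 2,208 units, $226,894.08):
Base rate for 6877.46.87 is 21%.
Origin Pelon qualifies under the Tyrland–Pelon agreement and 6877.46.87 is covered: preferential rate Free applies instead.
Duty = $226,894.08 × 0% = $0.00.
Line 2 (1518.51.73, Pelon, 3,040 kg, $611,070.40):
Base rate for 1518.51.73 is $0.30/kg.
Origin Pelon is the FTA partner but 1518.51.73 is not on the preference list; base rate stands.
The additional-duty order on 1518.51.73 targets Junica, not Pelon; it does not apply.
Duty = 3,040 × $0.30 = $912.00.
Line 3 (5619.98.28, Junica, 3,708 kg, $17,724.24):
Base rate for 5619.98.28 is 1.5%.
5619.98.28 has an FTA preferential rate, but origin Junica is not Pelon; base rate stands.
Additional duty on 5619.98.28 from Junica: +54%. Applied ad valorem rate: 1.5% + 54% = 55.5%.
Duty = $17,724.24 × 55.5% = $9,836.95.
Total = $0.00 + $912.00 + $9,836.95 = $10,748.95.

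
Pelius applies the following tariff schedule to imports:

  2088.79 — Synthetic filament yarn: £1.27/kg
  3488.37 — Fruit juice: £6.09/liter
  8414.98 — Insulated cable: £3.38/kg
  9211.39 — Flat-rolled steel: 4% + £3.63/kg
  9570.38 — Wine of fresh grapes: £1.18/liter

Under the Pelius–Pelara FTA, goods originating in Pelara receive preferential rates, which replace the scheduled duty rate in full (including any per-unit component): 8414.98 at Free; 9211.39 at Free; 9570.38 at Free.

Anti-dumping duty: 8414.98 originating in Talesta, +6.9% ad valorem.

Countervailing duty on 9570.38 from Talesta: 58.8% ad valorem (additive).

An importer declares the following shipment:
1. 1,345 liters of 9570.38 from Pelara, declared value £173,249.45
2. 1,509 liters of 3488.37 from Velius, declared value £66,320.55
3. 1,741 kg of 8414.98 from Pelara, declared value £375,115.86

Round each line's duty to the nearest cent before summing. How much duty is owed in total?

£9,189.81

Line 1 (9570.38, Pelara, 1,345 liters, £173,249.45):
Base rate for 9570.38 is £1.18/liter.
Origin Pelara qualifies under the Pelius–Pelara agreement and 9570.38 is covered: preferential rate Free applies instead.
The additional-duty order on 9570.38 targets Talesta, not Pelara; it does not apply.
Duty = £173,249.45 × 0% = £0.00.
Line 2 (3488.37, Velius, 1,509 liters, £66,320.55):
Base rate for 3488.37 is £6.09/liter.
Duty = 1,509 × £6.09 = £9,189.81.
Line 3 (8414.98, Pelara, 1,741 kg, £375,115.86):
Base rate for 8414.98 is £3.38/kg.
Origin Pelara qualifies under the Pelius–Pelara agreement and 8414.98 is covered: preferential rate Free applies instead.
The additional-duty order on 8414.98 targets Talesta, not Pelara; it does not apply.
Duty = £375,115.86 × 0% = £0.00.
Total = £0.00 + £9,189.81 + £0.00 = £9,189.81.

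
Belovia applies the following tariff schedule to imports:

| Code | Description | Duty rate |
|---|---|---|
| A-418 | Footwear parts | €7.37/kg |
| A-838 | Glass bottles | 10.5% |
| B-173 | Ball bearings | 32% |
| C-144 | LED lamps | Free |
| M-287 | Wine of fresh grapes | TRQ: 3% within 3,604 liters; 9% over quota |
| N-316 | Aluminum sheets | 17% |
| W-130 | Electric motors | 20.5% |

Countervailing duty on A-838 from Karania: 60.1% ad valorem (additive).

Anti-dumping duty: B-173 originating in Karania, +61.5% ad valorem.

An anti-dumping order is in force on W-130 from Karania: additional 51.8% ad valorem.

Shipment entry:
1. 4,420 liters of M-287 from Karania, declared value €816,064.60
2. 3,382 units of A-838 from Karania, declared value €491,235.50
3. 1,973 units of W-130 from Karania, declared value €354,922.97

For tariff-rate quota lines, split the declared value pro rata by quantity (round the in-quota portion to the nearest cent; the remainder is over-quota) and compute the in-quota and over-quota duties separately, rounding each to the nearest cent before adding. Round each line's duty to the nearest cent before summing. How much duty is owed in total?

€636,943.00

Line 1 (M-287, Karania, 4,420 liters, €816,064.60):
Code M-287 is under a tariff-rate quota (threshold 3,604 liters). In-quota: 3,604 liters at 3%; over-quota: 816 liters at 9%.
Pro-rata value split: in-quota = €816,064.60 × 3,604/4,420 = €665,406.52; over-quota = €816,064.60 − €665,406.52 = €150,658.08.
In-quota duty = €665,406.52 × 3% = €19,962.20. Over-quota duty = €150,658.08 × 9% = €13,559.23.
Line duty = €19,962.20 + €13,559.23 = €33,521.43.
Line 2 (A-838, Karania, 3,382 units, €491,235.50):
Base rate for A-838 is 10.5%.
Additional duty on A-838 from Karania: +60.1%. Applied ad valorem rate: 10.5% + 60.1% = 70.6%.
Duty = €491,235.50 × 70.6% = €346,812.26.
Line 3 (W-130, Karania, 1,973 units, €354,922.97):
Base rate for W-130 is 20.5%.
Additional duty on W-130 from Karania: +51.8%. Applied ad valorem rate: 20.5% + 51.8% = 72.3%.
Duty = €354,922.97 × 72.3% = €256,609.31.
Total = €33,521.43 + €346,812.26 + €256,609.31 = €636,943.00.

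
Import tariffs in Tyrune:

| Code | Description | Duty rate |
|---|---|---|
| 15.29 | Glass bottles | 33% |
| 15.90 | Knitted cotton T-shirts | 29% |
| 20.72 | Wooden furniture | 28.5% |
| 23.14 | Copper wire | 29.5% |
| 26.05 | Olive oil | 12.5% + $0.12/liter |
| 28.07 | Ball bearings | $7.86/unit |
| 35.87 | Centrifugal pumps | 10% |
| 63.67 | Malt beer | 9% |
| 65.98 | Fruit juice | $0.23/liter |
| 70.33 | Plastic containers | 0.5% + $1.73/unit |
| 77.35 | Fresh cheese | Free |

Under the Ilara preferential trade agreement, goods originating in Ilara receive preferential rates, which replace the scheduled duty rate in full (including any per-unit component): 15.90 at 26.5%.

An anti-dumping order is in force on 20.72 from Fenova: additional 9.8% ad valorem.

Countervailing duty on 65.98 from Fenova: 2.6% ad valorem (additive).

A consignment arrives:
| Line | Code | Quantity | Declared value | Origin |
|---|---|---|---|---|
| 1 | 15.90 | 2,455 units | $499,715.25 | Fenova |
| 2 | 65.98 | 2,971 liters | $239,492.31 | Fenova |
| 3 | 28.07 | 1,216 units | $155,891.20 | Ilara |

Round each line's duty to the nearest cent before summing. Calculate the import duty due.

$161,385.31

Line 1 (15.90, Fenova, 2,455 units, $499,715.25):
Base rate for 15.90 is 29%.
15.90 has an FTA preferential rate, but origin Fenova is not Ilara; base rate stands.
Duty = $499,715.25 × 29% = $144,917.42.
Line 2 (65.98, Fenova, 2,971 liters, $239,492.31):
Base rate for 65.98 is $0.23/liter.
Additional duty on 65.98 from Fenova: +2.6% ad valorem. Applied ad valorem rate = 2.6%.
Duty = $239,492.31 × 2.6% + 2,971 × $0.23 = $6,910.13.
Line 3 (28.07, Ilara, 1,216 units, $155,891.20):
Base rate for 28.07 is $7.86/unit.
Origin Ilara is the FTA partner but 28.07 is not on the preference list; base rate stands.
Duty = 1,216 × $7.86 = $9,557.76.
Total = $144,917.42 + $6,910.13 + $9,557.76 = $161,385.31.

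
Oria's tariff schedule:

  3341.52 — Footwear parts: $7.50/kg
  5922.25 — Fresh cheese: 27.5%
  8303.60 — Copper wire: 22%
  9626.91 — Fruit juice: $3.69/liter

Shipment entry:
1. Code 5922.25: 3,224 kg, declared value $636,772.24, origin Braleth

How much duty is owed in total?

Line 1 (5922.25, Braleth, 3,224 kg, $636,772.24):
Base rate for 5922.25 is 27.5%.
Duty = $636,772.24 × 27.5% = $175,112.37.

$175,112.37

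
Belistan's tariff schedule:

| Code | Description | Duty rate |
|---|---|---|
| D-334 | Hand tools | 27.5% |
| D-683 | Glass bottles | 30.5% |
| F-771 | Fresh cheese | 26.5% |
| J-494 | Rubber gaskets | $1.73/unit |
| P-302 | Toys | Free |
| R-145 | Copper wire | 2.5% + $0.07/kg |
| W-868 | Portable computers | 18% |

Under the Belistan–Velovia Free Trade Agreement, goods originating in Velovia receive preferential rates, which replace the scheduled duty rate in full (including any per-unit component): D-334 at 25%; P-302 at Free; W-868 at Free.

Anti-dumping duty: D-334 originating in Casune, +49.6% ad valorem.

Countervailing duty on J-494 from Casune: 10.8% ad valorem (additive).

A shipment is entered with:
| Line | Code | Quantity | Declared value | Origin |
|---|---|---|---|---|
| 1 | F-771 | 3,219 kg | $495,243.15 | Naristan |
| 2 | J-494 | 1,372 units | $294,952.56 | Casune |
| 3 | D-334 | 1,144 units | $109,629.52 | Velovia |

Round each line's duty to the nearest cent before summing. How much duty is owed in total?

Line 1 (F-771, Naristan, 3,219 kg, $495,243.15):
Base rate for F-771 is 26.5%.
Duty = $495,243.15 × 26.5% = $131,239.43.
Line 2 (J-494, Casune, 1,372 units, $294,952.56):
Base rate for J-494 is $1.73/unit.
Additional duty on J-494 from Casune: +10.8% ad valorem. Applied ad valorem rate = 10.8%.
Duty = $294,952.56 × 10.8% + 1,372 × $1.73 = $34,228.44.
Line 3 (D-334, Velovia, 1,144 units, $109,629.52):
Base rate for D-334 is 27.5%.
Origin Velovia qualifies under the Belistan–Velovia agreement and D-334 is covered: preferential rate 25% applies instead.
The additional-duty order on D-334 targets Casune, not Velovia; it does not apply.
Duty = $109,629.52 × 25% = $27,407.38.
Total = $131,239.43 + $34,228.44 + $27,407.38 = $192,875.25.

$192,875.25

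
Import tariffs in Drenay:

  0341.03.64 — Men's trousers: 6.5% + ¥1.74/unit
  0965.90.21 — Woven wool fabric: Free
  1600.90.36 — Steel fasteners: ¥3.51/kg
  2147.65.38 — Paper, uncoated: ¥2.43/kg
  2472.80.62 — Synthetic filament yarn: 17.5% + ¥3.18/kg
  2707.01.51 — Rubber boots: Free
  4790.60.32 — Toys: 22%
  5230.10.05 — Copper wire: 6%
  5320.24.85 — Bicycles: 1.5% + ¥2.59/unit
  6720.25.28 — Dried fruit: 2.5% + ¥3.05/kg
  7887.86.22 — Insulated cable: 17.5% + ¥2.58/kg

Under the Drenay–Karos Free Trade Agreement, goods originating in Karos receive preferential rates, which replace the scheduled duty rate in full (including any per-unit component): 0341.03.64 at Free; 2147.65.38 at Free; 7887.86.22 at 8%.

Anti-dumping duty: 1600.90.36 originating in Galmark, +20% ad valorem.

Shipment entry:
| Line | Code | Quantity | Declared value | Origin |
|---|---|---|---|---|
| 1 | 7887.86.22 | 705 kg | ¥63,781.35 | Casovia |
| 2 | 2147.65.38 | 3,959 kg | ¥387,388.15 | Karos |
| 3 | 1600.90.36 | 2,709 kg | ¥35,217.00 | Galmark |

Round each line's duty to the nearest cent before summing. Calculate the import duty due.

Line 1 (7887.86.22, Casovia, 705 kg, ¥63,781.35):
Base rate for 7887.86.22 is 17.5% + ¥2.58/kg.
7887.86.22 has an FTA preferential rate, but origin Casovia is not Karos; base rate stands.
Duty = ¥63,781.35 × 17.5% + 705 × ¥2.58 = ¥12,980.64.
Line 2 (2147.65.38, Karos, 3,959 kg, ¥387,388.15):
Base rate for 2147.65.38 is ¥2.43/kg.
Origin Karos qualifies under the Drenay–Karos agreement and 2147.65.38 is covered: preferential rate Free applies instead.
Duty = ¥387,388.15 × 0% = ¥0.00.
Line 3 (1600.90.36, Galmark, 2,709 kg, ¥35,217.00):
Base rate for 1600.90.36 is ¥3.51/kg.
Additional duty on 1600.90.36 from Galmark: +20% ad valorem. Applied ad valorem rate = 20%.
Duty = ¥35,217.00 × 20% + 2,709 × ¥3.51 = ¥16,551.99.
Total = ¥12,980.64 + ¥0.00 + ¥16,551.99 = ¥29,532.63.

¥29,532.63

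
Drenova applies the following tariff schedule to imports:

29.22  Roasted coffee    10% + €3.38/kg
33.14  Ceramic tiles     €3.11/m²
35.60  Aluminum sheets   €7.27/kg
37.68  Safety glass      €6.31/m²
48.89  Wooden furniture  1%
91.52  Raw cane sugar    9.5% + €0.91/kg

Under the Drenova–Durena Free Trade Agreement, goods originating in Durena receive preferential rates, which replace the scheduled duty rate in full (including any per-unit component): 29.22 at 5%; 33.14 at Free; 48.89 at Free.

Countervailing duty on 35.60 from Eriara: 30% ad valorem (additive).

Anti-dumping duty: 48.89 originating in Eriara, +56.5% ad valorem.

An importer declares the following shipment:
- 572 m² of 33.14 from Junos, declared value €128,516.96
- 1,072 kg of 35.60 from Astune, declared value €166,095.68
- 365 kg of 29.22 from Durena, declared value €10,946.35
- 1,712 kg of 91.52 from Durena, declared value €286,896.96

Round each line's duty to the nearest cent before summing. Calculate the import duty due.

Line 1 (33.14, Junos, 572 m², €128,516.96):
Base rate for 33.14 is €3.11/m².
33.14 has an FTA preferential rate, but origin Junos is not Durena; base rate stands.
Duty = 572 × €3.11 = €1,778.92.
Line 2 (35.60, Astune, 1,072 kg, €166,095.68):
Base rate for 35.60 is €7.27/kg.
The additional-duty order on 35.60 targets Eriara, not Astune; it does not apply.
Duty = 1,072 × €7.27 = €7,793.44.
Line 3 (29.22, Durena, 365 kg, €10,946.35):
Base rate for 29.22 is 10% + €3.38/kg.
Origin Durena qualifies under the Drenova–Durena agreement and 29.22 is covered: preferential rate 5% applies instead.
Duty = €10,946.35 × 5% = €547.32.
Line 4 (91.52, Durena, 1,712 kg, €286,896.96):
Base rate for 91.52 is 9.5% + €0.91/kg.
Origin Durena is the FTA partner but 91.52 is not on the preference list; base rate stands.
Duty = €286,896.96 × 9.5% + 1,712 × €0.91 = €28,813.13.
Total = €1,778.92 + €7,793.44 + €547.32 + €28,813.13 = €38,932.81.

€38,932.81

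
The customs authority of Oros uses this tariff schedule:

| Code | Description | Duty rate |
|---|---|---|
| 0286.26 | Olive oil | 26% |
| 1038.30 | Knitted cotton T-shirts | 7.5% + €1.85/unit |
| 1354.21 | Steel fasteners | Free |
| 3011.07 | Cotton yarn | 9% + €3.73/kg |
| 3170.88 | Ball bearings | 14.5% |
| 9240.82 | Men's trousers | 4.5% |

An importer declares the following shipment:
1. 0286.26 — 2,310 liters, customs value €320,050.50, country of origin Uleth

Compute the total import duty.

€83,213.13

Line 1 (0286.26, Uleth, 2,310 liters, €320,050.50):
Base rate for 0286.26 is 26%.
Duty = €320,050.50 × 26% = €83,213.13.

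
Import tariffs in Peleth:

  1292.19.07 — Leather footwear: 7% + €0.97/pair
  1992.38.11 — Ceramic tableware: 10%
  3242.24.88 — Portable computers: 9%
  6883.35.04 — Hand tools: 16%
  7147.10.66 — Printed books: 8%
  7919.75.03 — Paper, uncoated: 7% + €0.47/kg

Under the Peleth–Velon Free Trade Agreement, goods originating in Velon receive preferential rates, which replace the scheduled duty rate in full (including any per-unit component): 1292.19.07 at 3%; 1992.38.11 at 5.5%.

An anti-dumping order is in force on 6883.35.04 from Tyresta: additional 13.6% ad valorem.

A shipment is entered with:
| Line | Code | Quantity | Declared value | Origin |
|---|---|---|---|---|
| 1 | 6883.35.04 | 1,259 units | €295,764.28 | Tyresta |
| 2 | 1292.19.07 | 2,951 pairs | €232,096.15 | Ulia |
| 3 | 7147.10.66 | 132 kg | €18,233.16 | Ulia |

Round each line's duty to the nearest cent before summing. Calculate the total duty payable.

€108,114.08

Line 1 (6883.35.04, Tyresta, 1,259 units, €295,764.28):
Base rate for 6883.35.04 is 16%.
Additional duty on 6883.35.04 from Tyresta: +13.6%. Applied ad valorem rate: 16% + 13.6% = 29.6%.
Duty = €295,764.28 × 29.6% = €87,546.23.
Line 2 (1292.19.07, Ulia, 2,951 pairs, €232,096.15):
Base rate for 1292.19.07 is 7% + €0.97/pair.
1292.19.07 has an FTA preferential rate, but origin Ulia is not Velon; base rate stands.
Duty = €232,096.15 × 7% + 2,951 × €0.97 = €19,109.20.
Line 3 (7147.10.66, Ulia, 132 kg, €18,233.16):
Base rate for 7147.10.66 is 8%.
Duty = €18,233.16 × 8% = €1,458.65.
Total = €87,546.23 + €19,109.20 + €1,458.65 = €108,114.08.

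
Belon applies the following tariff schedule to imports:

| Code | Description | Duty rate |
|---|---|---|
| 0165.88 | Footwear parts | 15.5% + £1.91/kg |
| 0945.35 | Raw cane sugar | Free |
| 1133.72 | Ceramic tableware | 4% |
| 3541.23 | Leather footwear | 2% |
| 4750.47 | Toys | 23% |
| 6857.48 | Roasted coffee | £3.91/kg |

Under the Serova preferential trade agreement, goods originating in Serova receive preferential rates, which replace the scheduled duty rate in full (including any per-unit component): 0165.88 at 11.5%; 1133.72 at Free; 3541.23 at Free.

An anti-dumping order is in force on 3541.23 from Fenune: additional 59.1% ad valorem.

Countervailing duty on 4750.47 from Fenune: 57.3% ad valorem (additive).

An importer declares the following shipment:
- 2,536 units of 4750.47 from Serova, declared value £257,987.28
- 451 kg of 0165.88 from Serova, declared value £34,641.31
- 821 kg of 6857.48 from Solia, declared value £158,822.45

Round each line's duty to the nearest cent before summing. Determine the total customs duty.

Line 1 (4750.47, Serova, 2,536 units, £257,987.28):
Base rate for 4750.47 is 23%.
Origin Serova is the FTA partner but 4750.47 is not on the preference list; base rate stands.
The additional-duty order on 4750.47 targets Fenune, not Serova; it does not apply.
Duty = £257,987.28 × 23% = £59,337.07.
Line 2 (0165.88, Serova, 451 kg, £34,641.31):
Base rate for 0165.88 is 15.5% + £1.91/kg.
Origin Serova qualifies under the Belon–Serova agreement and 0165.88 is covered: preferential rate 11.5% applies instead.
Duty = £34,641.31 × 11.5% = £3,983.75.
Line 3 (6857.48, Solia, 821 kg, £158,822.45):
Base rate for 6857.48 is £3.91/kg.
Duty = 821 × £3.91 = £3,210.11.
Total = £59,337.07 + £3,983.75 + £3,210.11 = £66,530.93.

£66,530.93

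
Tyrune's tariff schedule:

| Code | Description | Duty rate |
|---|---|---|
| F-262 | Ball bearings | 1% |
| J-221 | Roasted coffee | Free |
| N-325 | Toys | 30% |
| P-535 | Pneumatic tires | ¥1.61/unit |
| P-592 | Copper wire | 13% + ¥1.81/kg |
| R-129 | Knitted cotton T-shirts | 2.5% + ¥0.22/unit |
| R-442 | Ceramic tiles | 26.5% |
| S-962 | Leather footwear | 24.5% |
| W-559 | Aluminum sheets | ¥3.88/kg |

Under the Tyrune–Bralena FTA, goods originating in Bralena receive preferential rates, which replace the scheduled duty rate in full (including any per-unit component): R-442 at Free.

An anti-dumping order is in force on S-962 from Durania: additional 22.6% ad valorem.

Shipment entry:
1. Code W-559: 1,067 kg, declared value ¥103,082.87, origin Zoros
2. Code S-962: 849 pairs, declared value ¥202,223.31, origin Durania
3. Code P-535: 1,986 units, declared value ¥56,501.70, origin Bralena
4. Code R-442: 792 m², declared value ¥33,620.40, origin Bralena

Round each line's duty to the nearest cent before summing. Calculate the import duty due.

¥102,584.60

Line 1 (W-559, Zoros, 1,067 kg, ¥103,082.87):
Base rate for W-559 is ¥3.88/kg.
Duty = 1,067 × ¥3.88 = ¥4,139.96.
Line 2 (S-962, Durania, 849 pairs, ¥202,223.31):
Base rate for S-962 is 24.5%.
Additional duty on S-962 from Durania: +22.6%. Applied ad valorem rate: 24.5% + 22.6% = 47.1%.
Duty = ¥202,223.31 × 47.1% = ¥95,247.18.
Line 3 (P-535, Bralena, 1,986 units, ¥56,501.70):
Base rate for P-535 is ¥1.61/unit.
Origin Bralena is the FTA partner but P-535 is not on the preference list; base rate stands.
Duty = 1,986 × ¥1.61 = ¥3,197.46.
Line 4 (R-442, Bralena, 792 m², ¥33,620.40):
Base rate for R-442 is 26.5%.
Origin Bralena qualifies under the Tyrune–Bralena agreement and R-442 is covered: preferential rate Free applies instead.
Duty = ¥33,620.40 × 0% = ¥0.00.
Total = ¥4,139.96 + ¥95,247.18 + ¥3,197.46 + ¥0.00 = ¥102,584.60.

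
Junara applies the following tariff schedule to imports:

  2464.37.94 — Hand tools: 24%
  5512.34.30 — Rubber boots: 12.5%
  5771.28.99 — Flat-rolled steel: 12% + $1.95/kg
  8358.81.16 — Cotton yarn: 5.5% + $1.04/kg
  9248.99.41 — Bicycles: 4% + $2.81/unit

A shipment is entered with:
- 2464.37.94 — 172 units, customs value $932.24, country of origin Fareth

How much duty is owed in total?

Line 1 (2464.37.94, Fareth, 172 units, $932.24):
Base rate for 2464.37.94 is 24%.
Duty = $932.24 × 24% = $223.74.

$223.74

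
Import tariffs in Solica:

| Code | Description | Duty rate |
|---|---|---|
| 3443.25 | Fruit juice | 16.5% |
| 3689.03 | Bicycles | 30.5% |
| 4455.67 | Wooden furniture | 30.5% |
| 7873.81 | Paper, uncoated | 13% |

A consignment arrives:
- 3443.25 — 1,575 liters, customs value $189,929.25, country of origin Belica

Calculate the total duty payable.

Line 1 (3443.25, Belica, 1,575 liters, $189,929.25):
Base rate for 3443.25 is 16.5%.
Duty = $189,929.25 × 16.5% = $31,338.33.

$31,338.33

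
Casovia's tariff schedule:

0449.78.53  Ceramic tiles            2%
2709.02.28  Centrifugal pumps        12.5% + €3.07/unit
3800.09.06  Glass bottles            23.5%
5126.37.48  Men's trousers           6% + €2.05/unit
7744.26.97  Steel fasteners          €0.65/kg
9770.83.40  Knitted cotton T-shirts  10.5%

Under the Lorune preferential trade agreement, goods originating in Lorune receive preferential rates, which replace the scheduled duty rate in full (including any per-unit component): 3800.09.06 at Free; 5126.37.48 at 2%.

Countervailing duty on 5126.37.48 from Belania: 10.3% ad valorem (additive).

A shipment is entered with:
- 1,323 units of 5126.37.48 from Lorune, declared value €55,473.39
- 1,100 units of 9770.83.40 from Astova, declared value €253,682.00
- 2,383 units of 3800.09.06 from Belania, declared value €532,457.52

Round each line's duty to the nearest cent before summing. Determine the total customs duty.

Line 1 (5126.37.48, Lorune, 1,323 units, €55,473.39):
Base rate for 5126.37.48 is 6% + €2.05/unit.
Origin Lorune qualifies under the Casovia–Lorune agreement and 5126.37.48 is covered: preferential rate 2% applies instead.
The additional-duty order on 5126.37.48 targets Belania, not Lorune; it does not apply.
Duty = €55,473.39 × 2% = €1,109.47.
Line 2 (9770.83.40, Astova, 1,100 units, €253,682.00):
Base rate for 9770.83.40 is 10.5%.
Duty = €253,682.00 × 10.5% = €26,636.61.
Line 3 (3800.09.06, Belania, 2,383 units, €532,457.52):
Base rate for 3800.09.06 is 23.5%.
3800.09.06 has an FTA preferential rate, but origin Belania is not Lorune; base rate stands.
Duty = €532,457.52 × 23.5% = €125,127.52.
Total = €1,109.47 + €26,636.61 + €125,127.52 = €152,873.60.

€152,873.60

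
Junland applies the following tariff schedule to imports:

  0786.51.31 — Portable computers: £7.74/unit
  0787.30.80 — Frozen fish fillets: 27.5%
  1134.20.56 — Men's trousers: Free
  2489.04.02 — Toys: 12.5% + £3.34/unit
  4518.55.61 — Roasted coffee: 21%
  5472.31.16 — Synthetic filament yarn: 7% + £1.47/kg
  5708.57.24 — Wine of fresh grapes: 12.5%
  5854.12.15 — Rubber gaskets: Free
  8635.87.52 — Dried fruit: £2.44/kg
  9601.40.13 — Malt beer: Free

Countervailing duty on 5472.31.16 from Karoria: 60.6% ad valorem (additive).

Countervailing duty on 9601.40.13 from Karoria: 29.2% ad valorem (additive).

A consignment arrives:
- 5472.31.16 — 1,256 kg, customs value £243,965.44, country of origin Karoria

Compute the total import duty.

Line 1 (5472.31.16, Karoria, 1,256 kg, £243,965.44):
Base rate for 5472.31.16 is 7% + £1.47/kg.
Additional duty on 5472.31.16 from Karoria: +60.6%. Applied ad valorem rate: 7% + 60.6% = 67.6%.
Duty = £243,965.44 × 67.6% + 1,256 × £1.47 = £166,766.96.

£166,766.96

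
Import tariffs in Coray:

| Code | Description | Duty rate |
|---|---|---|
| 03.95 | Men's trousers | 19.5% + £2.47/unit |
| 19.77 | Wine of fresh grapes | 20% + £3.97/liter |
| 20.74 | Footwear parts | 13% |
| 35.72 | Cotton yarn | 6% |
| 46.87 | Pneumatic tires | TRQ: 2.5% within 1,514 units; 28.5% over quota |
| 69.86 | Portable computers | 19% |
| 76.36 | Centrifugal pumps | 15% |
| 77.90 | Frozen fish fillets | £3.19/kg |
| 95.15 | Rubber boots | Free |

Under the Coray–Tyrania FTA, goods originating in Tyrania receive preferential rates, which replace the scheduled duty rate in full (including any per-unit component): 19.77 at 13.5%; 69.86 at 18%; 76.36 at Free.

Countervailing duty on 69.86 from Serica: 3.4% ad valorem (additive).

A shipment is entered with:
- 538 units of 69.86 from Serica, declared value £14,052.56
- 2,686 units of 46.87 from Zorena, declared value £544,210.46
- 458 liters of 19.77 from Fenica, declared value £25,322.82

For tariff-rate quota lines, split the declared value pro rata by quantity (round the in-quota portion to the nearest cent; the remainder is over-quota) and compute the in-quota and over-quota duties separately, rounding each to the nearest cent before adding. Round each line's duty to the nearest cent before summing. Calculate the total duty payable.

£85,375.17

Line 1 (69.86, Serica, 538 units, £14,052.56):
Base rate for 69.86 is 19%.
69.86 has an FTA preferential rate, but origin Serica is not Tyrania; base rate stands.
Additional duty on 69.86 from Serica: +3.4%. Applied ad valorem rate: 19% + 3.4% = 22.4%.
Duty = £14,052.56 × 22.4% = £3,147.77.
Line 2 (46.87, Zorena, 2,686 units, £544,210.46):
Code 46.87 is under a tariff-rate quota (threshold 1,514 units). In-quota: 1,514 units at 2.5%; over-quota: 1,172 units at 28.5%.
Pro-rata value split: in-quota = £544,210.46 × 1,514/2,686 = £306,751.54; over-quota = £544,210.46 − £306,751.54 = £237,458.92.
In-quota duty = £306,751.54 × 2.5% = £7,668.79. Over-quota duty = £237,458.92 × 28.5% = £67,675.79.
Line duty = £7,668.79 + £67,675.79 = £75,344.58.
Line 3 (19.77, Fenica, 458 liters, £25,322.82):
Base rate for 19.77 is 20% + £3.97/liter.
19.77 has an FTA preferential rate, but origin Fenica is not Tyrania; base rate stands.
Duty = £25,322.82 × 20% + 458 × £3.97 = £6,882.82.
Total = £3,147.77 + £75,344.58 + £6,882.82 = £85,375.17.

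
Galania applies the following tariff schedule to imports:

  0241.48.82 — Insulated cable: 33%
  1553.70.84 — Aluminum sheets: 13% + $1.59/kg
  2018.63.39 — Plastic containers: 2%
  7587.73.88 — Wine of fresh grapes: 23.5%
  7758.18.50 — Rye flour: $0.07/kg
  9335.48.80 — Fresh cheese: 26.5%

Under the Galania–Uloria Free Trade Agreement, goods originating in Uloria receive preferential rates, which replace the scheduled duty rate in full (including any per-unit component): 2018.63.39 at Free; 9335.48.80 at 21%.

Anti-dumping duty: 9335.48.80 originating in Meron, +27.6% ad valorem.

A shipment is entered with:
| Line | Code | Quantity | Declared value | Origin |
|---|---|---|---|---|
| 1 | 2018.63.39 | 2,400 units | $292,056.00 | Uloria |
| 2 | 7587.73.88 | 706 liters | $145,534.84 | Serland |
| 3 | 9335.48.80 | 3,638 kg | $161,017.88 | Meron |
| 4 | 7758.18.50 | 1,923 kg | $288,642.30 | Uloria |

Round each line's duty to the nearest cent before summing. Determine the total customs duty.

$121,445.97

Line 1 (2018.63.39, Uloria, 2,400 units, $292,056.00):
Base rate for 2018.63.39 is 2%.
Origin Uloria qualifies under the Galania–Uloria agreement and 2018.63.39 is covered: preferential rate Free applies instead.
Duty = $292,056.00 × 0% = $0.00.
Line 2 (7587.73.88, Serland, 706 liters, $145,534.84):
Base rate for 7587.73.88 is 23.5%.
Duty = $145,534.84 × 23.5% = $34,200.69.
Line 3 (9335.48.80, Meron, 3,638 kg, $161,017.88):
Base rate for 9335.48.80 is 26.5%.
9335.48.80 has an FTA preferential rate, but origin Meron is not Uloria; base rate stands.
Additional duty on 9335.48.80 from Meron: +27.6%. Applied ad valorem rate: 26.5% + 27.6% = 54.1%.
Duty = $161,017.88 × 54.1% = $87,110.67.
Line 4 (7758.18.50, Uloria, 1,923 kg, $288,642.30):
Base rate for 7758.18.50 is $0.07/kg.
Origin Uloria is the FTA partner but 7758.18.50 is not on the preference list; base rate stands.
Duty = 1,923 × $0.07 = $134.61.
Total = $0.00 + $34,200.69 + $87,110.67 + $134.61 = $121,445.97.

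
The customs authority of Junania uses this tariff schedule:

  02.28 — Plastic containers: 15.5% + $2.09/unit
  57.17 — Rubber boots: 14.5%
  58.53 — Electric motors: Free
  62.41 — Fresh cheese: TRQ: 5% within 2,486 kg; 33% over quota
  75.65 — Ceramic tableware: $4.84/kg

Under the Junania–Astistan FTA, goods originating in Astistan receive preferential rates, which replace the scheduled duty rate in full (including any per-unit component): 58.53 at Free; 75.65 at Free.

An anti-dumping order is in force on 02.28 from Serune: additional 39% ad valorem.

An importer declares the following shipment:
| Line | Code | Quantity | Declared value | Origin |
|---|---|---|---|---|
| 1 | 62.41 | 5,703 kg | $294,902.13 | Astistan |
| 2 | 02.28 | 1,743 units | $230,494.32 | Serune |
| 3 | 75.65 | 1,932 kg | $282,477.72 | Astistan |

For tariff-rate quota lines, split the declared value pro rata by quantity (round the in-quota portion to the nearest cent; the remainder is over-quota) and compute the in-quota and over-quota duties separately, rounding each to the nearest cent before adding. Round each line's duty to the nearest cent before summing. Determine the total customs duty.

$190,585.67

Line 1 (62.41, Astistan, 5,703 kg, $294,902.13):
Code 62.41 is under a tariff-rate quota (threshold 2,486 kg). In-quota: 2,486 kg at 5%; over-quota: 3,217 kg at 33%.
Pro-rata value split: in-quota = $294,902.13 × 2,486/5,703 = $128,551.06; over-quota = $294,902.13 − $128,551.06 = $166,351.07.
In-quota duty = $128,551.06 × 5% = $6,427.55. Over-quota duty = $166,351.07 × 33% = $54,895.85.
Line duty = $6,427.55 + $54,895.85 = $61,323.40.
Line 2 (02.28, Serune, 1,743 units, $230,494.32):
Base rate for 02.28 is 15.5% + $2.09/unit.
Additional duty on 02.28 from Serune: +39%. Applied ad valorem rate: 15.5% + 39% = 54.5%.
Duty = $230,494.32 × 54.5% + 1,743 × $2.09 = $129,262.27.
Line 3 (75.65, Astistan, 1,932 kg, $282,477.72):
Base rate for 75.65 is $4.84/kg.
Origin Astistan qualifies under the Junania–Astistan agreement and 75.65 is covered: preferential rate Free applies instead.
Duty = $282,477.72 × 0% = $0.00.
Total = $61,323.40 + $129,262.27 + $0.00 = $190,585.67.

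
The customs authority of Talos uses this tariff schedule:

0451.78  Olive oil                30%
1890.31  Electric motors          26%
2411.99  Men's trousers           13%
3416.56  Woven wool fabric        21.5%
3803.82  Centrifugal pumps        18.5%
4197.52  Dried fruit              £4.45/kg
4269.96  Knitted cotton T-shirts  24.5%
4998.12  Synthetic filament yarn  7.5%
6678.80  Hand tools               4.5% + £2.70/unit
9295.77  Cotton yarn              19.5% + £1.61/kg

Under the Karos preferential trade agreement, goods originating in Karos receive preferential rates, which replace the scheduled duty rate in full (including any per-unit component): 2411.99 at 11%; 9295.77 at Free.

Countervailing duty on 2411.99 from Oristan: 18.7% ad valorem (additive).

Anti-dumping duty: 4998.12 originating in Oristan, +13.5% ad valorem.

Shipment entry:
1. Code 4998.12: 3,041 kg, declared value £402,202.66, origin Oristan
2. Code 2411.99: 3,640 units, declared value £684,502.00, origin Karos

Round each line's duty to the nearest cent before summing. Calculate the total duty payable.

£159,757.78

Line 1 (4998.12, Oristan, 3,041 kg, £402,202.66):
Base rate for 4998.12 is 7.5%.
Additional duty on 4998.12 from Oristan: +13.5%. Applied ad valorem rate: 7.5% + 13.5% = 21%.
Duty = £402,202.66 × 21% = £84,462.56.
Line 2 (2411.99, Karos, 3,640 units, £684,502.00):
Base rate for 2411.99 is 13%.
Origin Karos qualifies under the Talos–Karos agreement and 2411.99 is covered: preferential rate 11% applies instead.
The additional-duty order on 2411.99 targets Oristan, not Karos; it does not apply.
Duty = £684,502.00 × 11% = £75,295.22.
Total = £84,462.56 + £75,295.22 = £159,757.78.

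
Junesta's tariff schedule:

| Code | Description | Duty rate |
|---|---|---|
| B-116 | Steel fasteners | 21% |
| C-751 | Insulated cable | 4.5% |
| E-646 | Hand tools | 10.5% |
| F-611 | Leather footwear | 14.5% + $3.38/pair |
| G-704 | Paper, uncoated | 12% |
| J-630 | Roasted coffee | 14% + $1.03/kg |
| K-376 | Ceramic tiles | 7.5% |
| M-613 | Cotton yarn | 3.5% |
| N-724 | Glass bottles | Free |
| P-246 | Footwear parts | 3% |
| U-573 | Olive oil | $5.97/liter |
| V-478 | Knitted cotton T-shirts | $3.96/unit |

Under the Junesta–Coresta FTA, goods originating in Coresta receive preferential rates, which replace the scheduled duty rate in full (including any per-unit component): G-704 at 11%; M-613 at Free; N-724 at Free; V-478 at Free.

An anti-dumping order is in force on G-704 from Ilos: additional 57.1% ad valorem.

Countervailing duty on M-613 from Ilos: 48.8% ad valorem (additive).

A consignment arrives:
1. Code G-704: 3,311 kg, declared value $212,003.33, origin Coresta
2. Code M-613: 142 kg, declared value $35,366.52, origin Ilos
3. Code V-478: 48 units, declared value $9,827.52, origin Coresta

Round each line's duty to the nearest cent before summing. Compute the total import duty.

$41,817.06

Line 1 (G-704, Coresta, 3,311 kg, $212,003.33):
Base rate for G-704 is 12%.
Origin Coresta qualifies under the Junesta–Coresta agreement and G-704 is covered: preferential rate 11% applies instead.
The additional-duty order on G-704 targets Ilos, not Coresta; it does not apply.
Duty = $212,003.33 × 11% = $23,320.37.
Line 2 (M-613, Ilos, 142 kg, $35,366.52):
Base rate for M-613 is 3.5%.
M-613 has an FTA preferential rate, but origin Ilos is not Coresta; base rate stands.
Additional duty on M-613 from Ilos: +48.8%. Applied ad valorem rate: 3.5% + 48.8% = 52.3%.
Duty = $35,366.52 × 52.3% = $18,496.69.
Line 3 (V-478, Coresta, 48 units, $9,827.52):
Base rate for V-478 is $3.96/unit.
Origin Coresta qualifies under the Junesta–Coresta agreement and V-478 is covered: preferential rate Free applies instead.
Duty = $9,827.52 × 0% = $0.00.
Total = $23,320.37 + $18,496.69 + $0.00 = $41,817.06.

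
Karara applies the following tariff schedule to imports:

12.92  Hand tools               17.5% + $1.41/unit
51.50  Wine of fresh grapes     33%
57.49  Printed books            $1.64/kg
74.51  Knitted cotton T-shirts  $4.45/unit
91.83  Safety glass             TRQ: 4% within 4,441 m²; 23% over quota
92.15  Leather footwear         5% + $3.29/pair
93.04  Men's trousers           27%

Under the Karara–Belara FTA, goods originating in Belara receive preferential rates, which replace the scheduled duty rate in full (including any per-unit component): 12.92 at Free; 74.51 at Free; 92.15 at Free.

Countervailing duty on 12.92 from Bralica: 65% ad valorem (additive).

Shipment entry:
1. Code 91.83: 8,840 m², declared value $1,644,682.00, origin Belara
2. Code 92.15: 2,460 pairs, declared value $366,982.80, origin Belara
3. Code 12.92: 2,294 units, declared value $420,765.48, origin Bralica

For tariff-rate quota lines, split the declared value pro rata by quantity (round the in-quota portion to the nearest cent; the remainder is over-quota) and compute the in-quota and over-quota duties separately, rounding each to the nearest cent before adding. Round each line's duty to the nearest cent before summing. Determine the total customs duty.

Line 1 (91.83, Belara, 8,840 m², $1,644,682.00):
Code 91.83 is under a tariff-rate quota (threshold 4,441 m²). In-quota: 4,441 m² at 4%; over-quota: 4,399 m² at 23%.
Pro-rata value split: in-quota = $1,644,682.00 × 4,441/8,840 = $826,248.05; over-quota = $1,644,682.00 − $826,248.05 = $818,433.95.
In-quota duty = $826,248.05 × 4% = $33,049.92. Over-quota duty = $818,433.95 × 23% = $188,239.81.
Line duty = $33,049.92 + $188,239.81 = $221,289.73.
Line 2 (92.15, Belara, 2,460 pairs, $366,982.80):
Base rate for 92.15 is 5% + $3.29/pair.
Origin Belara qualifies under the Karara–Belara agreement and 92.15 is covered: preferential rate Free applies instead.
Duty = $366,982.80 × 0% = $0.00.
Line 3 (12.92, Bralica, 2,294 units, $420,765.48):
Base rate for 12.92 is 17.5% + $1.41/unit.
12.92 has an FTA preferential rate, but origin Bralica is not Belara; base rate stands.
Additional duty on 12.92 from Bralica: +65%. Applied ad valorem rate: 17.5% + 65% = 82.5%.
Duty = $420,765.48 × 82.5% + 2,294 × $1.41 = $350,366.06.
Total = $221,289.73 + $0.00 + $350,366.06 = $571,655.79.

$571,655.79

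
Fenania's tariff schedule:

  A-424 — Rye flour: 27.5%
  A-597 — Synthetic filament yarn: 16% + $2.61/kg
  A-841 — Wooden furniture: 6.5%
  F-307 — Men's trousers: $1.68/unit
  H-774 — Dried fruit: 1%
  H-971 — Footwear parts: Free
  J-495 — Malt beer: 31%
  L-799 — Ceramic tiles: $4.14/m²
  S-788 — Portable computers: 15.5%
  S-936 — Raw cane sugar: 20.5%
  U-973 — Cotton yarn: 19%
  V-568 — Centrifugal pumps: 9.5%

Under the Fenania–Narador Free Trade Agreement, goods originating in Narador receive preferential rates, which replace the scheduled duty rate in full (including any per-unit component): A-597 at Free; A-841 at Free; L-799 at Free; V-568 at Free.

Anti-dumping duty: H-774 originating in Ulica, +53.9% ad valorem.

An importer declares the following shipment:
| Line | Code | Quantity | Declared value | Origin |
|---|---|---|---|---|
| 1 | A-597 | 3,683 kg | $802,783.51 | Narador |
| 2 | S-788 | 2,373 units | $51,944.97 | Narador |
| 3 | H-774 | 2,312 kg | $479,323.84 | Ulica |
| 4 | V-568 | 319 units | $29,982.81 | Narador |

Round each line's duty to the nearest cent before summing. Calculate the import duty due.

$271,200.26

Line 1 (A-597, Narador, 3,683 kg, $802,783.51):
Base rate for A-597 is 16% + $2.61/kg.
Origin Narador qualifies under the Fenania–Narador agreement and A-597 is covered: preferential rate Free applies instead.
Duty = $802,783.51 × 0% = $0.00.
Line 2 (S-788, Narador, 2,373 units, $51,944.97):
Base rate for S-788 is 15.5%.
Origin Narador is the FTA partner but S-788 is not on the preference list; base rate stands.
Duty = $51,944.97 × 15.5% = $8,051.47.
Line 3 (H-774, Ulica, 2,312 kg, $479,323.84):
Base rate for H-774 is 1%.
Additional duty on H-774 from Ulica: +53.9%. Applied ad valorem rate: 1% + 53.9% = 54.9%.
Duty = $479,323.84 × 54.9% = $263,148.79.
Line 4 (V-568, Narador, 319 units, $29,982.81):
Base rate for V-568 is 9.5%.
Origin Narador qualifies under the Fenania–Narador agreement and V-568 is covered: preferential rate Free applies instead.
Duty = $29,982.81 × 0% = $0.00.
Total = $0.00 + $8,051.47 + $263,148.79 + $0.00 = $271,200.26.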